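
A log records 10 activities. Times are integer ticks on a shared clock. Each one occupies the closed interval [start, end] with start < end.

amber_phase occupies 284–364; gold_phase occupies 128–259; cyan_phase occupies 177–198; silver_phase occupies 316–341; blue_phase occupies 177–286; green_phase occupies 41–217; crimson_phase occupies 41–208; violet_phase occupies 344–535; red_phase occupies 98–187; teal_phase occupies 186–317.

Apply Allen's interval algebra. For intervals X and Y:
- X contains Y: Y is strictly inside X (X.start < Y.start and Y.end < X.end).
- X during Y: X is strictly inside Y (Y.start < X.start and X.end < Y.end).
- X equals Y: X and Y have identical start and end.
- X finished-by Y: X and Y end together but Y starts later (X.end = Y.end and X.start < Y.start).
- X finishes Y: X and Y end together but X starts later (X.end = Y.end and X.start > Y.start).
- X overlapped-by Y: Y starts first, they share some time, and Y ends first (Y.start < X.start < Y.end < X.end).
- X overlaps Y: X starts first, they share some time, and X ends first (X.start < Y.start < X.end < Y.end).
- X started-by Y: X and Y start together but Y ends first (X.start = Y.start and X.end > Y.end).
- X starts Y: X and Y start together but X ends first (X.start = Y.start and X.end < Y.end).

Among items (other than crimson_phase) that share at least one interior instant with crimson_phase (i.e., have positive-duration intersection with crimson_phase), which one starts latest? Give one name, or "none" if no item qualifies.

teal_phase

Target crimson_phase = [41, 208].
amber_phase [284, 364] → after → excluded.
blue_phase [177, 286] → overlapped-by → candidate.
cyan_phase [177, 198] → during → candidate.
gold_phase [128, 259] → overlapped-by → candidate.
green_phase [41, 217] → started-by → candidate.
red_phase [98, 187] → during → candidate.
silver_phase [316, 341] → after → excluded.
teal_phase [186, 317] → overlapped-by → candidate.
violet_phase [344, 535] → after → excluded.
Among candidates, latest start is 186 → teal_phase.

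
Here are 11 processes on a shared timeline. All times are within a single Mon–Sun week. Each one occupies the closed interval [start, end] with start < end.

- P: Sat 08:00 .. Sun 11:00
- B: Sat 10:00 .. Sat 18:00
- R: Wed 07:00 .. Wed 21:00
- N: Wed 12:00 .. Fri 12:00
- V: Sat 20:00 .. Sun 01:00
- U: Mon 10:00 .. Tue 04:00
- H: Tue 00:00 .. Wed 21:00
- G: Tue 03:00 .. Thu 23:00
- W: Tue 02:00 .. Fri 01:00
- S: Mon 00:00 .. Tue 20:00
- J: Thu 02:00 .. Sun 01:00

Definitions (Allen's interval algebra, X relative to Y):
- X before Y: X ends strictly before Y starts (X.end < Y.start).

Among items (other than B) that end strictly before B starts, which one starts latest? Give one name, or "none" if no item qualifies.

Target B = [Sat 10:00, Sat 18:00].
G [Tue 03:00, Thu 23:00] → before → candidate.
H [Tue 00:00, Wed 21:00] → before → candidate.
J [Thu 02:00, Sun 01:00] → contains → excluded.
N [Wed 12:00, Fri 12:00] → before → candidate.
P [Sat 08:00, Sun 11:00] → contains → excluded.
R [Wed 07:00, Wed 21:00] → before → candidate.
S [Mon 00:00, Tue 20:00] → before → candidate.
U [Mon 10:00, Tue 04:00] → before → candidate.
V [Sat 20:00, Sun 01:00] → after → excluded.
W [Tue 02:00, Fri 01:00] → before → candidate.
Among candidates, latest start is Wed 12:00 → N.

N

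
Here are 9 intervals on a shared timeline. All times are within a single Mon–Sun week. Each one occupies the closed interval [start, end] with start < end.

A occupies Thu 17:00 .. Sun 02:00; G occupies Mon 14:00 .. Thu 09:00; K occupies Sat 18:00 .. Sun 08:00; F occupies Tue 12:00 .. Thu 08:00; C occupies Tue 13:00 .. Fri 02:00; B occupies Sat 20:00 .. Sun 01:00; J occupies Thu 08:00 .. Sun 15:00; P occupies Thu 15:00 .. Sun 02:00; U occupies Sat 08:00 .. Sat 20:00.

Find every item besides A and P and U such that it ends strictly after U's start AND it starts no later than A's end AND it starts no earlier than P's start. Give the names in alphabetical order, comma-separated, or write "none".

Conditions: its end is strictly after U's start (X.end > Sat 08:00) AND its start is no later than A's end (X.start <= Sun 02:00) AND its start is no earlier than P's start (X.start >= Thu 15:00).
B: end Sun 01:00 > Sat 08:00? ✓; start Sat 20:00 <= Sun 02:00? ✓; start Sat 20:00 >= Thu 15:00? ✓ → yes.
C: end Fri 02:00 > Sat 08:00? ✗; start Tue 13:00 <= Sun 02:00? ✓; start Tue 13:00 >= Thu 15:00? ✗ → no.
F: end Thu 08:00 > Sat 08:00? ✗; start Tue 12:00 <= Sun 02:00? ✓; start Tue 12:00 >= Thu 15:00? ✗ → no.
G: end Thu 09:00 > Sat 08:00? ✗; start Mon 14:00 <= Sun 02:00? ✓; start Mon 14:00 >= Thu 15:00? ✗ → no.
J: end Sun 15:00 > Sat 08:00? ✓; start Thu 08:00 <= Sun 02:00? ✓; start Thu 08:00 >= Thu 15:00? ✗ → no.
K: end Sun 08:00 > Sat 08:00? ✓; start Sat 18:00 <= Sun 02:00? ✓; start Sat 18:00 >= Thu 15:00? ✓ → yes.
Result: B, K.

B, K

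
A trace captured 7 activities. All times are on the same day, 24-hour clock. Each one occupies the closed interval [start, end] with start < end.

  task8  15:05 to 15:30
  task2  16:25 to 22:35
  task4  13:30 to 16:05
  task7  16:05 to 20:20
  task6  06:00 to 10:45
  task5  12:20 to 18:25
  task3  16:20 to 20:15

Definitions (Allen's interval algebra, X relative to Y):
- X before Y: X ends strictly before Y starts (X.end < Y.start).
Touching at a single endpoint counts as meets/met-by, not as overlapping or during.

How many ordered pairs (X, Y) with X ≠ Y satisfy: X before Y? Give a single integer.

Checking all 42 ordered pairs for relation 'before'; matching pairs in alphabetical order:
(task4, task2): task4 before task2 ✓
(task4, task3): task4 before task3 ✓
(task6, task2): task6 before task2 ✓
(task6, task3): task6 before task3 ✓
(task6, task4): task6 before task4 ✓
(task6, task5): task6 before task5 ✓
(task6, task7): task6 before task7 ✓
(task6, task8): task6 before task8 ✓
(task8, task2): task8 before task2 ✓
(task8, task3): task8 before task3 ✓
(task8, task7): task8 before task7 ✓
Count: 11.

11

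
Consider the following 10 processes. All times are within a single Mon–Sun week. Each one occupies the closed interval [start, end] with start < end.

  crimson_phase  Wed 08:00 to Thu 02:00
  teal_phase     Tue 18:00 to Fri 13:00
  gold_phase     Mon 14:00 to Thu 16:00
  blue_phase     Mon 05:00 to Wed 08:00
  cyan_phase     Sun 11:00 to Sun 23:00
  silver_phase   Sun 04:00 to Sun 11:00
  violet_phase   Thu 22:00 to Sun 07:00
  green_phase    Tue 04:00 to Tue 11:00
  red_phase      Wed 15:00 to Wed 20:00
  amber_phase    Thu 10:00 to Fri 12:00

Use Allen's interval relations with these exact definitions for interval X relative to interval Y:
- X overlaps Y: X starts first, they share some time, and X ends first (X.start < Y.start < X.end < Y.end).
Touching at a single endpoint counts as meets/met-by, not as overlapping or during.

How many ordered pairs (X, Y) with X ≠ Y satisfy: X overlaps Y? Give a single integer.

7

Checking all 90 ordered pairs for relation 'overlaps'; matching pairs in alphabetical order:
(amber_phase, violet_phase): amber_phase overlaps violet_phase ✓
(blue_phase, gold_phase): blue_phase overlaps gold_phase ✓
(blue_phase, teal_phase): blue_phase overlaps teal_phase ✓
(gold_phase, amber_phase): gold_phase overlaps amber_phase ✓
(gold_phase, teal_phase): gold_phase overlaps teal_phase ✓
(teal_phase, violet_phase): teal_phase overlaps violet_phase ✓
(violet_phase, silver_phase): violet_phase overlaps silver_phase ✓
Count: 7.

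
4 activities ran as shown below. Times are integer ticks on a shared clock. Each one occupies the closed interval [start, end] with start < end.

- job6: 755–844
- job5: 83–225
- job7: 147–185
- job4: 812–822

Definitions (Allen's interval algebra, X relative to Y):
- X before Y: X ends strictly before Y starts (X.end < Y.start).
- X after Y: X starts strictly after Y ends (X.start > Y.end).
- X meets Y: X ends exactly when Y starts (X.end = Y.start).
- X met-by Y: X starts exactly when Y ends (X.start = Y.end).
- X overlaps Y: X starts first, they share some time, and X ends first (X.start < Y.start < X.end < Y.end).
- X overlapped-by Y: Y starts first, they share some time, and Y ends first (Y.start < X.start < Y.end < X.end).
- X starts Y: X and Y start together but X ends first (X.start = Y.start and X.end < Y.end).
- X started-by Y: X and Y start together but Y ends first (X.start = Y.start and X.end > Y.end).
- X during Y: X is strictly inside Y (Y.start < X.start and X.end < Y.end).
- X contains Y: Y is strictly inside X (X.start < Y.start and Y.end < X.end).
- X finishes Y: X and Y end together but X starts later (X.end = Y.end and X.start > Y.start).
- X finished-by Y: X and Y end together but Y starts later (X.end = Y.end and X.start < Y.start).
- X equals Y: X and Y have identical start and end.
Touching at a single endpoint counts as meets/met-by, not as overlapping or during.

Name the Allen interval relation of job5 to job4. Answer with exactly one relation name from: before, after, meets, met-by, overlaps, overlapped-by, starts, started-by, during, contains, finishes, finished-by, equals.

job5 = [83, 225]; job4 = [812, 822].
Compare endpoints: job5.start < job4.start, job5.start < job4.end, job5.end < job4.start, job5.end < job4.end.
That pattern is 'before'.

before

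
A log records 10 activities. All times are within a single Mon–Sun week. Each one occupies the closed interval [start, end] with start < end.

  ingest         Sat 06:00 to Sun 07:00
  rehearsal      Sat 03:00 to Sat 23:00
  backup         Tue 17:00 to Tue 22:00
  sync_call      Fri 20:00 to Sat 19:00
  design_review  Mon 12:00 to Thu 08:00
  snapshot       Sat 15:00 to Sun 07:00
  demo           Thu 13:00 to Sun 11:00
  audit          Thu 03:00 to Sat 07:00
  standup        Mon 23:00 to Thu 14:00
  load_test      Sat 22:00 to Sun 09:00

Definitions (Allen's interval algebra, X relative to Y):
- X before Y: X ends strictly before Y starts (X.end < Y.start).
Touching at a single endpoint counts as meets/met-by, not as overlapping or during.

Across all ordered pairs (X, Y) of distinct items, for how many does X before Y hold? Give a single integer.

21

Checking all 90 ordered pairs for relation 'before'; matching pairs in alphabetical order:
(audit, load_test): audit before load_test ✓
(audit, snapshot): audit before snapshot ✓
(backup, audit): backup before audit ✓
(backup, demo): backup before demo ✓
(backup, ingest): backup before ingest ✓
(backup, load_test): backup before load_test ✓
(backup, rehearsal): backup before rehearsal ✓
(backup, snapshot): backup before snapshot ✓
(backup, sync_call): backup before sync_call ✓
(design_review, demo): design_review before demo ✓
(design_review, ingest): design_review before ingest ✓
(design_review, load_test): design_review before load_test ✓
(design_review, rehearsal): design_review before rehearsal ✓
(design_review, snapshot): design_review before snapshot ✓
(design_review, sync_call): design_review before sync_call ✓
(standup, ingest): standup before ingest ✓
(standup, load_test): standup before load_test ✓
(standup, rehearsal): standup before rehearsal ✓
(standup, snapshot): standup before snapshot ✓
(standup, sync_call): standup before sync_call ✓
(sync_call, load_test): sync_call before load_test ✓
Count: 21.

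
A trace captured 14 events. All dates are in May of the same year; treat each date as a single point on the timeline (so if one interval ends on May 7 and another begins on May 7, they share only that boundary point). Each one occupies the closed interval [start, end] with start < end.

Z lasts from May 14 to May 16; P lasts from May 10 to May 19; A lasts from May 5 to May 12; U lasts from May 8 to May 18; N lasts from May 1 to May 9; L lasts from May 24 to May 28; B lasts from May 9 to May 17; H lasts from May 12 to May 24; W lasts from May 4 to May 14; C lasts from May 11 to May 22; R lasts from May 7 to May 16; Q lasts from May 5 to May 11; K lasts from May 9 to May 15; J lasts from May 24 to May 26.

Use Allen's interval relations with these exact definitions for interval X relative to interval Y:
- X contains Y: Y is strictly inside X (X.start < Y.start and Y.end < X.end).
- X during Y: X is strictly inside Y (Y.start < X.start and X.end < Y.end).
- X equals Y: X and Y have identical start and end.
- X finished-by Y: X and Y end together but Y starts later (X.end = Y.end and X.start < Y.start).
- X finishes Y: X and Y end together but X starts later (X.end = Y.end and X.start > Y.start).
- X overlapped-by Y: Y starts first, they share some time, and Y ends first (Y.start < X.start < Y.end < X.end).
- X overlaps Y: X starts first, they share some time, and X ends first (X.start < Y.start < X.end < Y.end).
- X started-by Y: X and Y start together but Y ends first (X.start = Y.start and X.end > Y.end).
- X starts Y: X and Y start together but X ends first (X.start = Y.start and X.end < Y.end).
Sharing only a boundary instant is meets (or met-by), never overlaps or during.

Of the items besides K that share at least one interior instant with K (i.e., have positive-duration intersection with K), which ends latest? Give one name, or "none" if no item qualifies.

H

Target K = [May 9, May 15].
A [May 5, May 12] → overlaps → candidate.
B [May 9, May 17] → started-by → candidate.
C [May 11, May 22] → overlapped-by → candidate.
H [May 12, May 24] → overlapped-by → candidate.
J [May 24, May 26] → after → excluded.
L [May 24, May 28] → after → excluded.
N [May 1, May 9] → meets → excluded.
P [May 10, May 19] → overlapped-by → candidate.
Q [May 5, May 11] → overlaps → candidate.
R [May 7, May 16] → contains → candidate.
U [May 8, May 18] → contains → candidate.
W [May 4, May 14] → overlaps → candidate.
Z [May 14, May 16] → overlapped-by → candidate.
Among candidates, latest end is May 24 → H.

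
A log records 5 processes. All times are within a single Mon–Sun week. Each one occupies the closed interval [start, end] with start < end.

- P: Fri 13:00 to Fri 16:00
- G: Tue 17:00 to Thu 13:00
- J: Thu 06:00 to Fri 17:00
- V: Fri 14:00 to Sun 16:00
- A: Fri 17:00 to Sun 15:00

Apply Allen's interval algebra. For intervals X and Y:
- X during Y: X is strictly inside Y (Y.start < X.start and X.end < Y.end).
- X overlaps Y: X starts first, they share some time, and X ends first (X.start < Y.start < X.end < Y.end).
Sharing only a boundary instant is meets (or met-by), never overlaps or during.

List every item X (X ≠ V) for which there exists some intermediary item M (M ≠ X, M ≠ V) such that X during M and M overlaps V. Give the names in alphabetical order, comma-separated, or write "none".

P

Target V = [Fri 14:00, Sun 16:00].
Intermediaries M with M overlaps V: J, P.
Via J — items with X during J: P.
Via P — items with X during P: none.
Union: P.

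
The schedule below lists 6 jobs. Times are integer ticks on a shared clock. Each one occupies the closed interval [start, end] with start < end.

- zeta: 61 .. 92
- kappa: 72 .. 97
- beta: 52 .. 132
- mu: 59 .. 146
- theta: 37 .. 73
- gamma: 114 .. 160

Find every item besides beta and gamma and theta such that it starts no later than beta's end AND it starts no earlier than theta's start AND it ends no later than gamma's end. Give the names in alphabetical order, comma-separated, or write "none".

Conditions: its start is no later than beta's end (X.start <= 132) AND its start is no earlier than theta's start (X.start >= 37) AND its end is no later than gamma's end (X.end <= 160).
kappa: start 72 <= 132? ✓; start 72 >= 37? ✓; end 97 <= 160? ✓ → yes.
mu: start 59 <= 132? ✓; start 59 >= 37? ✓; end 146 <= 160? ✓ → yes.
zeta: start 61 <= 132? ✓; start 61 >= 37? ✓; end 92 <= 160? ✓ → yes.
Result: kappa, mu, zeta.

kappa, mu, zeta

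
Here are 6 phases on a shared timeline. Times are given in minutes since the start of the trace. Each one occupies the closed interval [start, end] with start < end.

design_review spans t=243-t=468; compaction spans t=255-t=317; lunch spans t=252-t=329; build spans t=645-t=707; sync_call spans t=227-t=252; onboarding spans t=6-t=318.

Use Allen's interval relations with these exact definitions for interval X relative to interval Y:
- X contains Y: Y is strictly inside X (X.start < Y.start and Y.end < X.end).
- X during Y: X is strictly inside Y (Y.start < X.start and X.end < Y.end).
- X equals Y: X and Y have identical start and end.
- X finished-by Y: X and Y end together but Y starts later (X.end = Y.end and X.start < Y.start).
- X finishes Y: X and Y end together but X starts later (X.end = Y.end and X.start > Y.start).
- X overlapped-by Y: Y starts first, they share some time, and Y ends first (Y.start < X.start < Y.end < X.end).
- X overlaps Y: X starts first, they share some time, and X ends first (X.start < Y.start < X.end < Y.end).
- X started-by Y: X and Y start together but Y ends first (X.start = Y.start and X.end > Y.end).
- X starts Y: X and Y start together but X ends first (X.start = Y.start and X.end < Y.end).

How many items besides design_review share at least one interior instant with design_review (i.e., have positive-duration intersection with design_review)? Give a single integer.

Target design_review = [t=243, t=468].
build [t=645, t=707] → after → no.
compaction [t=255, t=317] → during → counts.
lunch [t=252, t=329] → during → counts.
onboarding [t=6, t=318] → overlaps → counts.
sync_call [t=227, t=252] → overlaps → counts.
Total: 4.

4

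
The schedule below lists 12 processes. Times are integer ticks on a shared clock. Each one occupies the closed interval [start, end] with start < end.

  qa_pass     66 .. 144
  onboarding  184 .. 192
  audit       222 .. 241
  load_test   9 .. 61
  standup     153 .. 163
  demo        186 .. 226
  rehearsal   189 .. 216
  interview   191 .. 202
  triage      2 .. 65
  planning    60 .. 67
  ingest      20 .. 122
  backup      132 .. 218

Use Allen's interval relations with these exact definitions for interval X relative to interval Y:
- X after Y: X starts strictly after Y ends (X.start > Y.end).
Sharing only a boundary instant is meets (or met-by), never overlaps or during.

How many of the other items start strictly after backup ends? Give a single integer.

1

Target backup = [132, 218].
audit [222, 241] → after → counts.
demo [186, 226] → overlapped-by → no.
ingest [20, 122] → before → no.
interview [191, 202] → during → no.
load_test [9, 61] → before → no.
onboarding [184, 192] → during → no.
planning [60, 67] → before → no.
qa_pass [66, 144] → overlaps → no.
rehearsal [189, 216] → during → no.
standup [153, 163] → during → no.
triage [2, 65] → before → no.
Total: 1.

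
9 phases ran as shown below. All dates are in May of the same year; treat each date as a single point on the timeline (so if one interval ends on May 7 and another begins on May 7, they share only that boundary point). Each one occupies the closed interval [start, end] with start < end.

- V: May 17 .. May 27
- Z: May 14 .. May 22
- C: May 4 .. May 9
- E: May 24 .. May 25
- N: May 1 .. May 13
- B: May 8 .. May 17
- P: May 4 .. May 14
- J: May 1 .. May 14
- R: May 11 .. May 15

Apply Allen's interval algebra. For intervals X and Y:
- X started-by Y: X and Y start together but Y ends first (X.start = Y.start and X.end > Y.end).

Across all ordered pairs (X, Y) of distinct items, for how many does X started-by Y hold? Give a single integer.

2

Checking all 72 ordered pairs for relation 'started-by'; matching pairs in alphabetical order:
(J, N): J started-by N ✓
(P, C): P started-by C ✓
Count: 2.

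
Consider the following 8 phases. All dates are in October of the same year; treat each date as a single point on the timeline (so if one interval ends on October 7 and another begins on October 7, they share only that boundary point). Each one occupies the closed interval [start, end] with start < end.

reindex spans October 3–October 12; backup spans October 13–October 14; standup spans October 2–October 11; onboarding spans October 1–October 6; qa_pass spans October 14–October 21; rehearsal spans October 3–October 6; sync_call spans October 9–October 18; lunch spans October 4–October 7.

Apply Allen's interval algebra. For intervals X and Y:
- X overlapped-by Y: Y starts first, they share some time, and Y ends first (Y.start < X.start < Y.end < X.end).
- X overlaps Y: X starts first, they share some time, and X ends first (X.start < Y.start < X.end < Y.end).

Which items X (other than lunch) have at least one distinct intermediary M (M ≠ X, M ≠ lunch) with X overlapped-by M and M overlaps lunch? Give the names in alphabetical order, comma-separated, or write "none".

Target lunch = [October 4, October 7].
Intermediaries M with M overlaps lunch: onboarding, rehearsal.
Via onboarding — items with X overlapped-by onboarding: reindex, standup.
Via rehearsal — items with X overlapped-by rehearsal: none.
Union: reindex, standup.

reindex, standup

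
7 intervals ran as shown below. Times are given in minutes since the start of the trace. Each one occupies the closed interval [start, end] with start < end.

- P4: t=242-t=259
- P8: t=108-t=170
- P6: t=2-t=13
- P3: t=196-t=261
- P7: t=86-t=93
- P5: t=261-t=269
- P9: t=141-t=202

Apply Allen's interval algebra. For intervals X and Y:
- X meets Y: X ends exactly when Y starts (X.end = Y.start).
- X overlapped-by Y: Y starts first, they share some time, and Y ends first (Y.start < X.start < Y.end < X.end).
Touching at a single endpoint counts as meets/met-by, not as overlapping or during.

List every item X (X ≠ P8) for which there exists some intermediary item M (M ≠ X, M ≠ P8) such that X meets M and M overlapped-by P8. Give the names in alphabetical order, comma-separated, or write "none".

none

Target P8 = [t=108, t=170].
Intermediaries M with M overlapped-by P8: P9.
Via P9 — items with X meets P9: none.
Union: none.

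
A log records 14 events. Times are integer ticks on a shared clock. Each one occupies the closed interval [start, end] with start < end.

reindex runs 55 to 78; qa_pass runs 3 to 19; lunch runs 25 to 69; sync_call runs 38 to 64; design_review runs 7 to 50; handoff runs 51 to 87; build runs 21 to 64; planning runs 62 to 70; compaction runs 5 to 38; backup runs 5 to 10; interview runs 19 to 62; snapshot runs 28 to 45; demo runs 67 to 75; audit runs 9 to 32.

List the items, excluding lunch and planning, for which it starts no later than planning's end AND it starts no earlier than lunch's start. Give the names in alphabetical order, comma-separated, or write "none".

Conditions: its start is no later than planning's end (X.start <= 70) AND its start is no earlier than lunch's start (X.start >= 25).
audit: start 9 <= 70? ✓; start 9 >= 25? ✗ → no.
backup: start 5 <= 70? ✓; start 5 >= 25? ✗ → no.
build: start 21 <= 70? ✓; start 21 >= 25? ✗ → no.
compaction: start 5 <= 70? ✓; start 5 >= 25? ✗ → no.
demo: start 67 <= 70? ✓; start 67 >= 25? ✓ → yes.
design_review: start 7 <= 70? ✓; start 7 >= 25? ✗ → no.
handoff: start 51 <= 70? ✓; start 51 >= 25? ✓ → yes.
interview: start 19 <= 70? ✓; start 19 >= 25? ✗ → no.
qa_pass: start 3 <= 70? ✓; start 3 >= 25? ✗ → no.
reindex: start 55 <= 70? ✓; start 55 >= 25? ✓ → yes.
snapshot: start 28 <= 70? ✓; start 28 >= 25? ✓ → yes.
sync_call: start 38 <= 70? ✓; start 38 >= 25? ✓ → yes.
Result: demo, handoff, reindex, snapshot, sync_call.

demo, handoff, reindex, snapshot, sync_call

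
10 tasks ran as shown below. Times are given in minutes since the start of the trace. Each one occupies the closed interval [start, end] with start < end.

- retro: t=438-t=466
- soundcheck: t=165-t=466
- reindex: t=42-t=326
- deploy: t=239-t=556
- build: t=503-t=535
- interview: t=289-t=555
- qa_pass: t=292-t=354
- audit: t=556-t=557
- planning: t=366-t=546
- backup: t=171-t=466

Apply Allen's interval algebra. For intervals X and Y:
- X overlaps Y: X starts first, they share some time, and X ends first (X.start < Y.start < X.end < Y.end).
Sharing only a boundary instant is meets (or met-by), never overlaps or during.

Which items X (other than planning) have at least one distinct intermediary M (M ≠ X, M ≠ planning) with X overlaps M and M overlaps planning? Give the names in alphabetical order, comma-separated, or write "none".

reindex

Target planning = [t=366, t=546].
Intermediaries M with M overlaps planning: backup, soundcheck.
Via backup — items with X overlaps backup: reindex.
Via soundcheck — items with X overlaps soundcheck: reindex.
Union: reindex.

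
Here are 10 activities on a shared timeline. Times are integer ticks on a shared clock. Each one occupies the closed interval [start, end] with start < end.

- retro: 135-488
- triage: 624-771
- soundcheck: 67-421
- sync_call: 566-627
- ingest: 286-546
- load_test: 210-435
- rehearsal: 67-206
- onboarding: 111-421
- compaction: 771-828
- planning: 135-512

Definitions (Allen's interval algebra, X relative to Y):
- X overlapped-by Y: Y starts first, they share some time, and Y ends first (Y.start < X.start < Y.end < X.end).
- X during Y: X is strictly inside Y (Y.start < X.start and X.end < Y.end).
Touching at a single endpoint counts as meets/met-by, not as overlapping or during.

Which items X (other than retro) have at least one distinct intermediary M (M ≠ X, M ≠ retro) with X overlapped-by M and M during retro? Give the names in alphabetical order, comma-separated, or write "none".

Target retro = [135, 488].
Intermediaries M with M during retro: load_test.
Via load_test — items with X overlapped-by load_test: ingest.
Union: ingest.

ingest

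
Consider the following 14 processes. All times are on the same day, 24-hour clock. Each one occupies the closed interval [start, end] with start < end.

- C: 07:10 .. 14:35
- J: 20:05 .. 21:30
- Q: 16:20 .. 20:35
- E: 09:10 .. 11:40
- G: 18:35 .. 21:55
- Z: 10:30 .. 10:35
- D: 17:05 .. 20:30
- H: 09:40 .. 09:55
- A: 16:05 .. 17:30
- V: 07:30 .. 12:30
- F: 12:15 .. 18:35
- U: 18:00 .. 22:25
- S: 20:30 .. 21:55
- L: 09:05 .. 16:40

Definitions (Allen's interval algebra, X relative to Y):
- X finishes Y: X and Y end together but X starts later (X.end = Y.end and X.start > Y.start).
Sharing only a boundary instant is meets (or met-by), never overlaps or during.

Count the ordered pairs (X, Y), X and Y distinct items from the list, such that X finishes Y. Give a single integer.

1

Checking all 182 ordered pairs for relation 'finishes'; matching pairs in alphabetical order:
(S, G): S finishes G ✓
Count: 1.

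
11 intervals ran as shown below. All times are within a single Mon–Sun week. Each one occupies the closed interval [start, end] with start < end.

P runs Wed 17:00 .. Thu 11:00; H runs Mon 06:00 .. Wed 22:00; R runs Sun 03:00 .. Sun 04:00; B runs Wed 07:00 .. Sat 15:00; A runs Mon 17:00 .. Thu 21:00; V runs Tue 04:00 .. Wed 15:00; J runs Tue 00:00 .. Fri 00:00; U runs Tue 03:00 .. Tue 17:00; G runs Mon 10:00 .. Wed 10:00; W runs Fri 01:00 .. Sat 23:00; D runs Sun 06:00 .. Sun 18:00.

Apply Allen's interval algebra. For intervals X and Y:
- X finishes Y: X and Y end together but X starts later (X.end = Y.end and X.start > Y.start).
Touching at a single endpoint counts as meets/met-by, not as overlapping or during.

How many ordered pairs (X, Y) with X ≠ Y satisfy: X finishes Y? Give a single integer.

Checking all 110 ordered pairs for relation 'finishes'; matching pairs in alphabetical order:
No pair satisfies it.
Count: 0.

0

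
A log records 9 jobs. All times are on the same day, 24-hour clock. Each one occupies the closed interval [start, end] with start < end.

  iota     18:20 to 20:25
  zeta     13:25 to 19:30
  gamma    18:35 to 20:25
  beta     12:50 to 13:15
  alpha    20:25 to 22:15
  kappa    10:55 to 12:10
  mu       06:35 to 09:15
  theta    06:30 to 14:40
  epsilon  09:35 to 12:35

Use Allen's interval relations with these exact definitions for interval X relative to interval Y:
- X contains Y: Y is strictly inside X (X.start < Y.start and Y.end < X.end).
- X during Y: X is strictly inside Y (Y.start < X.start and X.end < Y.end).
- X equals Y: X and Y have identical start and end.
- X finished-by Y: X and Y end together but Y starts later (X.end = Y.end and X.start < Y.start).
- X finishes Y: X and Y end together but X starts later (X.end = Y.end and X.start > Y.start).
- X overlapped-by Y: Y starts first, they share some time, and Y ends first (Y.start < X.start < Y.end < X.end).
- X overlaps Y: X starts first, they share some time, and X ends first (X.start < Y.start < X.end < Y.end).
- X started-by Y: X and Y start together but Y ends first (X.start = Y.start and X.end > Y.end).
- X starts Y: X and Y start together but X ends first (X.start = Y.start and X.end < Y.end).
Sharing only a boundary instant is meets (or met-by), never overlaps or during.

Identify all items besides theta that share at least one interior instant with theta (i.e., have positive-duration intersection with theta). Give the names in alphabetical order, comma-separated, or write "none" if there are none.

beta, epsilon, kappa, mu, zeta

Target theta = [06:30, 14:40].
alpha [20:25, 22:15] → after → no.
beta [12:50, 13:15] → during → yes.
epsilon [09:35, 12:35] → during → yes.
gamma [18:35, 20:25] → after → no.
iota [18:20, 20:25] → after → no.
kappa [10:55, 12:10] → during → yes.
mu [06:35, 09:15] → during → yes.
zeta [13:25, 19:30] → overlapped-by → yes.
Result: beta, epsilon, kappa, mu, zeta.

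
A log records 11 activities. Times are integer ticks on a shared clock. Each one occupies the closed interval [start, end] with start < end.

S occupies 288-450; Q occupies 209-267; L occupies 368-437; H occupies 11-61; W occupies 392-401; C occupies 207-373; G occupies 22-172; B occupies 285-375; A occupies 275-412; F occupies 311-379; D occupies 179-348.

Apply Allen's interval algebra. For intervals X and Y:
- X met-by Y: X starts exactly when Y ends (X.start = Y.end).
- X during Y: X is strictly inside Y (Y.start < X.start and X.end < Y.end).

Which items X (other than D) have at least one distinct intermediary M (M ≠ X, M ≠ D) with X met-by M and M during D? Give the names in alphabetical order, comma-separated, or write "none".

none

Target D = [179, 348].
Intermediaries M with M during D: Q.
Via Q — items with X met-by Q: none.
Union: none.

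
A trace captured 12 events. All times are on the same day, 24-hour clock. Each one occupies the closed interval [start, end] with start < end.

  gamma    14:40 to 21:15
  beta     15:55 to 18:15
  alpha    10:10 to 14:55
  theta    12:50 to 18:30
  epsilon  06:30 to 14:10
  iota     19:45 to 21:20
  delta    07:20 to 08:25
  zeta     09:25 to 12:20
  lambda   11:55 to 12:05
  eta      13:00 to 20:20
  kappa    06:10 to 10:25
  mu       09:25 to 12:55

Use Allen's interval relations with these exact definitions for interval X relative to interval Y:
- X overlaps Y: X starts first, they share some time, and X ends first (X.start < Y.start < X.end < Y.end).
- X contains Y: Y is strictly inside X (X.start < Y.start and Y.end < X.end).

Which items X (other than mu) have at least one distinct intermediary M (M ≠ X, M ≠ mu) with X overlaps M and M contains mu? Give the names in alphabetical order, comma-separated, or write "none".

Target mu = [09:25, 12:55].
Intermediaries M with M contains mu: epsilon.
Via epsilon — items with X overlaps epsilon: kappa.
Union: kappa.

kappa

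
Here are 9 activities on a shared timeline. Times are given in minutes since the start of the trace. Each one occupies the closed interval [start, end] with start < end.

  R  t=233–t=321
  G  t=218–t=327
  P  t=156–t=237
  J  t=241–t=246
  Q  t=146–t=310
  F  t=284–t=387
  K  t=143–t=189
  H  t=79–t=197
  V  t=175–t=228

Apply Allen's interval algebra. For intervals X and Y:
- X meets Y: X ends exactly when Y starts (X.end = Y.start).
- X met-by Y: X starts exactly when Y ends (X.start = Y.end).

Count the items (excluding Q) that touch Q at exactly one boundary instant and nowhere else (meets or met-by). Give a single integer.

Target Q = [t=146, t=310].
F [t=284, t=387] → overlapped-by → no.
G [t=218, t=327] → overlapped-by → no.
H [t=79, t=197] → overlaps → no.
J [t=241, t=246] → during → no.
K [t=143, t=189] → overlaps → no.
P [t=156, t=237] → during → no.
R [t=233, t=321] → overlapped-by → no.
V [t=175, t=228] → during → no.
Total: 0.

0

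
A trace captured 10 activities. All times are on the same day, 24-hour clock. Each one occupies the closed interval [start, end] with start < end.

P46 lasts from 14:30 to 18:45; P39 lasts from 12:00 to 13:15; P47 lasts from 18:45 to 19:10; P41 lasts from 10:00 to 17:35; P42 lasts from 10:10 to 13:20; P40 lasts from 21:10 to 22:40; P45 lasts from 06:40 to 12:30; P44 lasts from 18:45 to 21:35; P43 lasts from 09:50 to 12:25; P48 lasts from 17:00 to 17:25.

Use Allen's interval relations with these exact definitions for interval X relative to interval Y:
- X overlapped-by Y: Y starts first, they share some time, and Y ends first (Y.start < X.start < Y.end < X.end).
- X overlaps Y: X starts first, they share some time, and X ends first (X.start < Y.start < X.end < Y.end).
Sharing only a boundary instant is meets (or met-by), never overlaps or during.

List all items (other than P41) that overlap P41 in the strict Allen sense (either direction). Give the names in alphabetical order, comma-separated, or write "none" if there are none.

P43, P45, P46

Target P41 = [10:00, 17:35].
P39 [12:00, 13:15] → during → no.
P40 [21:10, 22:40] → after → no.
P42 [10:10, 13:20] → during → no.
P43 [09:50, 12:25] → overlaps → yes.
P44 [18:45, 21:35] → after → no.
P45 [06:40, 12:30] → overlaps → yes.
P46 [14:30, 18:45] → overlapped-by → yes.
P47 [18:45, 19:10] → after → no.
P48 [17:00, 17:25] → during → no.
Result: P43, P45, P46.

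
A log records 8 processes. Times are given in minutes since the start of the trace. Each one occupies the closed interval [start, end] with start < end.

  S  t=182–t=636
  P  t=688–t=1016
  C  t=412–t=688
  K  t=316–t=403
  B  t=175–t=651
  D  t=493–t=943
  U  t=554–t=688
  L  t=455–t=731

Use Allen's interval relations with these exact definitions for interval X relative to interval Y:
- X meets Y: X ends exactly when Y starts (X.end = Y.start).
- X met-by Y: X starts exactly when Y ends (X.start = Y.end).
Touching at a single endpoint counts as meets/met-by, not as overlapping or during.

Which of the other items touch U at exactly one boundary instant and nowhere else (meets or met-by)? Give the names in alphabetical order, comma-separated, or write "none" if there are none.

P

Target U = [t=554, t=688].
B [t=175, t=651] → overlaps → no.
C [t=412, t=688] → finished-by → no.
D [t=493, t=943] → contains → no.
K [t=316, t=403] → before → no.
L [t=455, t=731] → contains → no.
P [t=688, t=1016] → met-by → yes.
S [t=182, t=636] → overlaps → no.
Result: P.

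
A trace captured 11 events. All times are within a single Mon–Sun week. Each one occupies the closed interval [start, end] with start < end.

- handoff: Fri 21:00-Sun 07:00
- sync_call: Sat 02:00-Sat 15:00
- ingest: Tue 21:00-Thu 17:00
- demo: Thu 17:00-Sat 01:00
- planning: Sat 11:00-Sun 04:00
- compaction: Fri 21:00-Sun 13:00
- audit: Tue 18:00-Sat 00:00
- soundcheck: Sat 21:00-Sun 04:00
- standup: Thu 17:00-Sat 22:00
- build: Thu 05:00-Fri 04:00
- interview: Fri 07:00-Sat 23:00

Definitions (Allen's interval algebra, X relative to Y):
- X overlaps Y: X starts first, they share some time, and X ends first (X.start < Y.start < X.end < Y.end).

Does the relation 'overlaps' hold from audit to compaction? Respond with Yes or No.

audit = [Tue 18:00, Sat 00:00], compaction = [Fri 21:00, Sun 13:00].
Actual relation of audit to compaction: overlaps.
Asked whether 'overlaps' holds → Yes.

Yes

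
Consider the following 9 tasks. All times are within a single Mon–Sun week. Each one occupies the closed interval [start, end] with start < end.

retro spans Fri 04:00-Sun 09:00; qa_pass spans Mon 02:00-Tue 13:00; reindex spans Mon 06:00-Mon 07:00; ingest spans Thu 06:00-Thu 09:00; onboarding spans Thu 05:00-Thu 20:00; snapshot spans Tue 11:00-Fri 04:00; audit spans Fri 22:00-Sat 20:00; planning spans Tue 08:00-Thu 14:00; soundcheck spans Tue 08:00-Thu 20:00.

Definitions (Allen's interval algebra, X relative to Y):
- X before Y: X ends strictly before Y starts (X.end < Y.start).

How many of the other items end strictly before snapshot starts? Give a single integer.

Target snapshot = [Tue 11:00, Fri 04:00].
audit [Fri 22:00, Sat 20:00] → after → no.
ingest [Thu 06:00, Thu 09:00] → during → no.
onboarding [Thu 05:00, Thu 20:00] → during → no.
planning [Tue 08:00, Thu 14:00] → overlaps → no.
qa_pass [Mon 02:00, Tue 13:00] → overlaps → no.
reindex [Mon 06:00, Mon 07:00] → before → counts.
retro [Fri 04:00, Sun 09:00] → met-by → no.
soundcheck [Tue 08:00, Thu 20:00] → overlaps → no.
Total: 1.

1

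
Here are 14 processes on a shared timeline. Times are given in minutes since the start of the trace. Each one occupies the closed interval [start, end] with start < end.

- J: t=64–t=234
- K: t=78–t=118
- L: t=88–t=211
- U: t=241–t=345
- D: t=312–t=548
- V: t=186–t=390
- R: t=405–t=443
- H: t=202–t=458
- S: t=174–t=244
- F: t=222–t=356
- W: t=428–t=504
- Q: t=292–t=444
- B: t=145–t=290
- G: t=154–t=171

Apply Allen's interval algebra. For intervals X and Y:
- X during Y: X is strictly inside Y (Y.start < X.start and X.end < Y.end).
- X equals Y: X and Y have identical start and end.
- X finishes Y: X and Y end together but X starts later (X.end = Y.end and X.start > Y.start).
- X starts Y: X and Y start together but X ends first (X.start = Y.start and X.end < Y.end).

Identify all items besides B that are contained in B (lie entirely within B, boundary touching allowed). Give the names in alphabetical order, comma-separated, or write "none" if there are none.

G, S

Target B = [t=145, t=290].
D [t=312, t=548] → after → no.
F [t=222, t=356] → overlapped-by → no.
G [t=154, t=171] → during → yes.
H [t=202, t=458] → overlapped-by → no.
J [t=64, t=234] → overlaps → no.
K [t=78, t=118] → before → no.
L [t=88, t=211] → overlaps → no.
Q [t=292, t=444] → after → no.
R [t=405, t=443] → after → no.
S [t=174, t=244] → during → yes.
U [t=241, t=345] → overlapped-by → no.
V [t=186, t=390] → overlapped-by → no.
W [t=428, t=504] → after → no.
Result: G, S.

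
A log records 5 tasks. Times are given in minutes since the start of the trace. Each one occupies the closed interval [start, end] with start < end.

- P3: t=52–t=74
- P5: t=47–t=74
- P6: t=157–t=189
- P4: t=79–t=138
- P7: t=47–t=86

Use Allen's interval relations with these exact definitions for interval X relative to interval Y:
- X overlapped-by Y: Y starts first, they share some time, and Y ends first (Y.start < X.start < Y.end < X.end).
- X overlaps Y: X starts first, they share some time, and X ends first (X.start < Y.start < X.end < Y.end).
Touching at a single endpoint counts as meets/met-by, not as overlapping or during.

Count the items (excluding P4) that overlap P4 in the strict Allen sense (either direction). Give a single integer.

1

Target P4 = [t=79, t=138].
P3 [t=52, t=74] → before → no.
P5 [t=47, t=74] → before → no.
P6 [t=157, t=189] → after → no.
P7 [t=47, t=86] → overlaps → counts.
Total: 1.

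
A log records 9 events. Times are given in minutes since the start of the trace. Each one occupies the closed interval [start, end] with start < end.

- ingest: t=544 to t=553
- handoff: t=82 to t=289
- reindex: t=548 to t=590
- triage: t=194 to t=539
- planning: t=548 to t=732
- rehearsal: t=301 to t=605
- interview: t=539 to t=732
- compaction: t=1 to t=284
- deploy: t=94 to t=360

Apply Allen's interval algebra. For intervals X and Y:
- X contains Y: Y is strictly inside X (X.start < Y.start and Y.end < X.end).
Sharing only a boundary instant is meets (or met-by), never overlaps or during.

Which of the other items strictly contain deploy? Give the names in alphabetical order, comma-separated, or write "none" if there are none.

Target deploy = [t=94, t=360].
compaction [t=1, t=284] → overlaps → no.
handoff [t=82, t=289] → overlaps → no.
ingest [t=544, t=553] → after → no.
interview [t=539, t=732] → after → no.
planning [t=548, t=732] → after → no.
rehearsal [t=301, t=605] → overlapped-by → no.
reindex [t=548, t=590] → after → no.
triage [t=194, t=539] → overlapped-by → no.
Result: none.

none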